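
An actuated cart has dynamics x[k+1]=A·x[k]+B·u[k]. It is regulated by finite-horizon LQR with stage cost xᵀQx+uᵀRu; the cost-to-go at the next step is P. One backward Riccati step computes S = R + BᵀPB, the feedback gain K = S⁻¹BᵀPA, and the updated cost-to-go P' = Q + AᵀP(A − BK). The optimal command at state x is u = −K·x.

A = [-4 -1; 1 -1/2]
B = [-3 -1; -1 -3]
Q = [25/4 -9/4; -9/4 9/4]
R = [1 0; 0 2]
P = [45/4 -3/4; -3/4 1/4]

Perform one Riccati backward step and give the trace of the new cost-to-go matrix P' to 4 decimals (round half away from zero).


BᵀP = [-33.0000 2.0000; -9.0000 0.0000]
S = R + BᵀPB = [1 0; 0 2] + [97.0000 27.0000; 27.0000 9.0000] = [98.0000 27.0000; 27.0000 11.0000]
BᵀPA = [134.0000 32.0000; 36.0000 9.0000]
K = S⁻¹·BᵀPA = [1.4384 0.3123; -0.2579 0.0516]
A−BK = [0.0573 -0.0115; 1.6648 -0.0330]
AᵀP(A−BK) = [2.7887 0.4173; 0.4173 0.1040]
P' = Q + AᵀP(A−BK) = [9.0387 -1.8327; -1.8327 2.3540]
tr(P') = 11.3927

11.3927


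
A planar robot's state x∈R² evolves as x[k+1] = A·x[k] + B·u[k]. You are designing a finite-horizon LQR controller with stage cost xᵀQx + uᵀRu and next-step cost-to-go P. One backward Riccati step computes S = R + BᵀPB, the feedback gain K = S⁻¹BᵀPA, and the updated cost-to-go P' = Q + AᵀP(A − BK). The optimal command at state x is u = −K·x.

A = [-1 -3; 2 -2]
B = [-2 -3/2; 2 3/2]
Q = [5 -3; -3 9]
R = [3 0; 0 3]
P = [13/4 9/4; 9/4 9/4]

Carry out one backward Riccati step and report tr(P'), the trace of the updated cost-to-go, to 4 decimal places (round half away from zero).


75.7432

BᵀP = [-2.0000 0.0000; -1.5000 0.0000]
S = R + BᵀPB = [3 0; 0 3] + [4.0000 3.0000; 3.0000 2.2500] = [7.0000 3.0000; 3.0000 5.2500]
BᵀPA = [2.0000 6.0000; 1.5000 4.5000]
K = S⁻¹·BᵀPA = [0.2162 0.6486; 0.1622 0.4865]
A−BK = [-0.3243 -0.9730; 1.3243 -4.0270]
AᵀP(A−BK) = [2.5743 -10.2770; -10.2770 59.1689]
P' = Q + AᵀP(A−BK) = [7.5743 -13.2770; -13.2770 68.1689]
tr(P') = 75.7432


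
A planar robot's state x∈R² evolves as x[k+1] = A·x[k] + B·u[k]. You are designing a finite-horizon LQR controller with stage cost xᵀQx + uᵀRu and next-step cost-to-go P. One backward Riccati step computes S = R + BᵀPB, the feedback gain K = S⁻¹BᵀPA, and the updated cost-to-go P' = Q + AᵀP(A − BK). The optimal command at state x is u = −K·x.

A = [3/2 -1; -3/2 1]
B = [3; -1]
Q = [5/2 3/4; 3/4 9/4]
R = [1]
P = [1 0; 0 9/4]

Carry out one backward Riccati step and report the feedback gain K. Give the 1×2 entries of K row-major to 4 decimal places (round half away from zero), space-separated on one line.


BᵀP = [3.0000 -2.2500]
S = R + BᵀPB = [1] + [11.2500] = [12.2500]
BᵀPA = [7.8750 -5.2500]
K = S⁻¹·BᵀPA = [0.6429 -0.4286]
A−BK = [-0.4286 0.2857; -0.8571 0.5714]
AᵀP(A−BK) = [2.2500 -1.5000; -1.5000 1.0000]
P' = Q + AᵀP(A−BK) = [4.7500 -0.7500; -0.7500 3.2500]
tr(P') = 8.0000

0.6429 -0.4286


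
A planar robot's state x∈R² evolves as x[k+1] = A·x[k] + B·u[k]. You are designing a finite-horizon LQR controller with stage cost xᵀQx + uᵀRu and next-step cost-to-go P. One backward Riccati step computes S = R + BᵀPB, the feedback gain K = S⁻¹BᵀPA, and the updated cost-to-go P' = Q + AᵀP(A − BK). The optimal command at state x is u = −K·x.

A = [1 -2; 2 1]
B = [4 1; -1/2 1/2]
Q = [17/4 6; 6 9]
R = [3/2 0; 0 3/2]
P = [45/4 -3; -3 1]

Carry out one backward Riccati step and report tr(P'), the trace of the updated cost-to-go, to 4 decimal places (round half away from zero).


14.6144

BᵀP = [46.5000 -12.5000; 9.7500 -2.5000]
S = R + BᵀPB = [3/2 0; 0 3/2] + [192.2500 40.2500; 40.2500 8.5000] = [193.7500 40.2500; 40.2500 10.0000]
BᵀPA = [21.5000 -105.5000; 4.7500 -22.0000]
K = S⁻¹·BᵀPA = [0.0750 -0.5340; 0.1731 -0.0508]
A−BK = [0.5269 0.1867; 1.9510 0.7584]
AᵀP(A−BK) = [0.8151 0.2215; 0.2215 0.5493]
P' = Q + AᵀP(A−BK) = [5.0651 6.2215; 6.2215 9.5493]
tr(P') = 14.6144


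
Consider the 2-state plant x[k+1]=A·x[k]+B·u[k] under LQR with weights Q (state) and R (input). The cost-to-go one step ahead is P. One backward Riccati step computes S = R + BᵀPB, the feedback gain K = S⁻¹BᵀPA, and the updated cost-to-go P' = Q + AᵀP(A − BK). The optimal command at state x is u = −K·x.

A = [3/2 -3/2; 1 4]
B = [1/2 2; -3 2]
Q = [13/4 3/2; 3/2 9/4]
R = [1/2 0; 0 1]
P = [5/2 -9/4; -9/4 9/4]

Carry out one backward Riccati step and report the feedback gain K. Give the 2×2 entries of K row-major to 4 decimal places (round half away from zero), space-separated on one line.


BᵀP = [8.0000 -7.8750; 0.5000 0.0000]
S = R + BᵀPB = [1/2 0; 0 1] + [27.6250 0.2500; 0.2500 1.0000] = [28.1250 0.2500; 0.2500 2.0000]
BᵀPA = [4.1250 -43.5000; 0.7500 -0.7500]
K = S⁻¹·BᵀPA = [0.1435 -1.5451; 0.3571 -0.1819]
A−BK = [0.7141 -0.3637; 0.7164 -0.2714]
AᵀP(A−BK) = [0.2653 -0.2403; -0.2403 1.2789]
P' = Q + AᵀP(A−BK) = [3.5153 1.2597; 1.2597 3.5289]
tr(P') = 7.0442

0.1435 -1.5451 0.3571 -0.1819


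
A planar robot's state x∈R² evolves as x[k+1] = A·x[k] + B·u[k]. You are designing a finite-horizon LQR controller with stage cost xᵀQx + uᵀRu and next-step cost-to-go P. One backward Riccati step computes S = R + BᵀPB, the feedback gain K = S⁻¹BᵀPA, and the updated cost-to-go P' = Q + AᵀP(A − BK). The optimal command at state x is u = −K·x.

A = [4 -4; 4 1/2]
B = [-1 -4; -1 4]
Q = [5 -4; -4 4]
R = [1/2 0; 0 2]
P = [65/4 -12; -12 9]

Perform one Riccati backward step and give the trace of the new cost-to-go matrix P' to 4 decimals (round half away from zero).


BᵀP = [-4.2500 3.0000; -113.0000 84.0000]
S = R + BᵀPB = [1/2 0; 0 2] + [1.2500 29.0000; 29.0000 788.0000] = [1.7500 29.0000; 29.0000 790.0000]
BᵀPA = [-5.0000 18.5000; -116.0000 494.0000]
K = S⁻¹·BᵀPA = [-1.0822 0.5337; -0.1071 0.6057]
A−BK = [2.4894 -1.0434; 3.3463 -1.3892]
AᵀP(A−BK) = [2.1644 -1.0674; -1.0674 1.1484]
P' = Q + AᵀP(A−BK) = [7.1644 -5.0674; -5.0674 5.1484]
tr(P') = 12.3128

12.3128


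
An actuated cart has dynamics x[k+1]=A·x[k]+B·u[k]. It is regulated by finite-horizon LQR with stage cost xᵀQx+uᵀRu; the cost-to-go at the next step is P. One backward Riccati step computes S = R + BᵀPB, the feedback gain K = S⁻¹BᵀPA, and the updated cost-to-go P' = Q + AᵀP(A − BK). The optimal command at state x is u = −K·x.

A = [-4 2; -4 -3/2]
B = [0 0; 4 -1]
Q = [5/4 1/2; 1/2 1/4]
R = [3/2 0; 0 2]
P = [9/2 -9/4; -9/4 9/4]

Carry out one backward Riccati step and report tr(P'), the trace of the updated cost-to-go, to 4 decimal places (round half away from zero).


47.5550

BᵀP = [-9.0000 9.0000; 2.2500 -2.2500]
S = R + BᵀPB = [3/2 0; 0 2] + [36.0000 -9.0000; -9.0000 2.2500] = [37.5000 -9.0000; -9.0000 4.2500]
BᵀPA = [0.0000 -31.5000; 0.0000 7.8750]
K = S⁻¹·BᵀPA = [0.0000 -0.8038; 0.0000 0.1507]
A−BK = [-4.0000 2.0000; -4.0000 1.8660]
AᵀP(A−BK) = [36.0000 -18.0000; -18.0000 10.0550]
P' = Q + AᵀP(A−BK) = [37.2500 -17.5000; -17.5000 10.3050]
tr(P') = 47.5550


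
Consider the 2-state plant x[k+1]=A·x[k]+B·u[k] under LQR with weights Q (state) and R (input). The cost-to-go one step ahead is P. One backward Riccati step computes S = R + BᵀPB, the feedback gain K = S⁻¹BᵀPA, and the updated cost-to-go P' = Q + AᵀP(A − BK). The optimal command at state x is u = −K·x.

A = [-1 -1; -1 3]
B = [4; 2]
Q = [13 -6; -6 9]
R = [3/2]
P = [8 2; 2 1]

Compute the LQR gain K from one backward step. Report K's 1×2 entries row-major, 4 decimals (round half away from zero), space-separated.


-0.2779 -0.0363

BᵀP = [36.0000 10.0000]
S = R + BᵀPB = [3/2] + [164.0000] = [165.5000]
BᵀPA = [-46.0000 -6.0000]
K = S⁻¹·BᵀPA = [-0.2779 -0.0363]
A−BK = [0.1118 -0.8550; -0.4441 3.0725]
AᵀP(A−BK) = [0.2145 -0.6677; -0.6677 4.7825]
P' = Q + AᵀP(A−BK) = [13.2145 -6.6677; -6.6677 13.7825]
tr(P') = 26.9970


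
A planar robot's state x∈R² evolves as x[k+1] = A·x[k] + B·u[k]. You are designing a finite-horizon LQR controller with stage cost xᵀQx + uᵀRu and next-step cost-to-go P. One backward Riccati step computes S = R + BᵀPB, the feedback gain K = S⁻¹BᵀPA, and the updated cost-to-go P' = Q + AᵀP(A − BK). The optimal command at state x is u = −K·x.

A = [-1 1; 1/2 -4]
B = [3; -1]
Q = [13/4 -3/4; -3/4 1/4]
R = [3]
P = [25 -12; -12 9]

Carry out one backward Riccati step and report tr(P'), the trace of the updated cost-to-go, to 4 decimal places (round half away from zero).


BᵀP = [87.0000 -45.0000]
S = R + BᵀPB = [3] + [306.0000] = [309.0000]
BᵀPA = [-109.5000 267.0000]
K = S⁻¹·BᵀPA = [-0.3544 0.8641]
A−BK = [0.0631 -1.5922; 0.1456 -3.1359]
AᵀP(A−BK) = [0.4466 -2.3835; -2.3835 34.2913]
P' = Q + AᵀP(A−BK) = [3.6966 -3.1335; -3.1335 34.5413]
tr(P') = 38.2379

38.2379


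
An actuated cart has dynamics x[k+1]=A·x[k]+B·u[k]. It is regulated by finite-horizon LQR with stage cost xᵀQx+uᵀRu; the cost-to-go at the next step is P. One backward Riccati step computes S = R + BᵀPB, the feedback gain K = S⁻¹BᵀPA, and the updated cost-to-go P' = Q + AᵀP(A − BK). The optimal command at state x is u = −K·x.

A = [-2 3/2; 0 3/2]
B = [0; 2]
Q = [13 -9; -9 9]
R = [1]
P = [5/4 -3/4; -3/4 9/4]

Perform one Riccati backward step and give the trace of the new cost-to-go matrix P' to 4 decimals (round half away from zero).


BᵀP = [-1.5000 4.5000]
S = R + BᵀPB = [1] + [9.0000] = [10.0000]
BᵀPA = [3.0000 4.5000]
K = S⁻¹·BᵀPA = [0.3000 0.4500]
A−BK = [-2.0000 1.5000; -0.6000 0.6000]
AᵀP(A−BK) = [4.1000 -2.8500; -2.8500 2.4750]
P' = Q + AᵀP(A−BK) = [17.1000 -11.8500; -11.8500 11.4750]
tr(P') = 28.5750

28.5750


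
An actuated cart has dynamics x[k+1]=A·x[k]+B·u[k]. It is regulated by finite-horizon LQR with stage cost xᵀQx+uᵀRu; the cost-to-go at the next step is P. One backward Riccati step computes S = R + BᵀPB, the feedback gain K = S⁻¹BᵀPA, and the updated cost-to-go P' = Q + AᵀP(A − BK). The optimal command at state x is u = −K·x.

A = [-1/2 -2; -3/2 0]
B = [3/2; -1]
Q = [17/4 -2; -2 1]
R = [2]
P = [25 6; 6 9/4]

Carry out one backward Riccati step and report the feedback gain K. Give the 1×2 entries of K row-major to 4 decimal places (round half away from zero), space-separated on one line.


BᵀP = [31.5000 6.7500]
S = R + BᵀPB = [2] + [40.5000] = [42.5000]
BᵀPA = [-25.8750 -63.0000]
K = S⁻¹·BᵀPA = [-0.6088 -1.4824]
A−BK = [0.4132 0.2235; -2.1088 -1.4824]
AᵀP(A−BK) = [4.5592 4.6441; 4.6441 6.6118]
P' = Q + AᵀP(A−BK) = [8.8092 2.6441; 2.6441 7.6118]
tr(P') = 16.4210

-0.6088 -1.4824


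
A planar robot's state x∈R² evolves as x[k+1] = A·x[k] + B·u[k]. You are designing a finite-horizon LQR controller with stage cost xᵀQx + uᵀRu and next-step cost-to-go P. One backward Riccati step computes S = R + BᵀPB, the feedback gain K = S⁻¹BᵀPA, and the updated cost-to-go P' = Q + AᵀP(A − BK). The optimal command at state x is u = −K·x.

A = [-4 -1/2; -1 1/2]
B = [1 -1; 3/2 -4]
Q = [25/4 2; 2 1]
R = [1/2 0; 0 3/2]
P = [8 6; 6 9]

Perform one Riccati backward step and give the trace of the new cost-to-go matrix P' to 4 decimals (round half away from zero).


21.7683

BᵀP = [17.0000 19.5000; -32.0000 -42.0000]
S = R + BᵀPB = [1/2 0; 0 3/2] + [46.2500 -95.0000; -95.0000 200.0000] = [46.7500 -95.0000; -95.0000 201.5000]
BᵀPA = [-87.5000 1.2500; 170.0000 -5.0000]
K = S⁻¹·BᵀPA = [-3.7488 -0.5647; -0.9238 -0.2910]
A−BK = [-1.1749 -0.2264; 0.9282 0.1829]
AᵀP(A−BK) = [14.0177 2.5672; 2.5672 0.5006]
P' = Q + AᵀP(A−BK) = [20.2677 4.5672; 4.5672 1.5006]
tr(P') = 21.7683


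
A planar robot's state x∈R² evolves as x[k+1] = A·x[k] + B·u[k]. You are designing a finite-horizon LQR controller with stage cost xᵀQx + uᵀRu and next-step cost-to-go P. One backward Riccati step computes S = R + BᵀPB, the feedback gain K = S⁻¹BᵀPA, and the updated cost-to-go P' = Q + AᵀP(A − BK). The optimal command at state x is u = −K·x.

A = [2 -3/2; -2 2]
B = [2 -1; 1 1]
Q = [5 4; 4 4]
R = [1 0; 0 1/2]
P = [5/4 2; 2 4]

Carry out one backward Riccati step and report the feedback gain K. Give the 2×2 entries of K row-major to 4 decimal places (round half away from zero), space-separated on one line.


BᵀP = [4.5000 8.0000; 0.7500 2.0000]
S = R + BᵀPB = [1 0; 0 1/2] + [17.0000 3.5000; 3.5000 1.2500] = [18.0000 3.5000; 3.5000 1.7500]
BᵀPA = [-7.0000 9.2500; -2.5000 2.8750]
K = S⁻¹·BᵀPA = [-0.1818 0.3182; -1.0649 1.0065]
A−BK = [1.2987 -1.1299; -0.7532 0.6753]
AᵀP(A−BK) = [1.0649 -1.0065; -1.0065 0.9756]
P' = Q + AᵀP(A−BK) = [6.0649 2.9935; 2.9935 4.9756]
tr(P') = 11.0406

-0.1818 0.3182 -1.0649 1.0065


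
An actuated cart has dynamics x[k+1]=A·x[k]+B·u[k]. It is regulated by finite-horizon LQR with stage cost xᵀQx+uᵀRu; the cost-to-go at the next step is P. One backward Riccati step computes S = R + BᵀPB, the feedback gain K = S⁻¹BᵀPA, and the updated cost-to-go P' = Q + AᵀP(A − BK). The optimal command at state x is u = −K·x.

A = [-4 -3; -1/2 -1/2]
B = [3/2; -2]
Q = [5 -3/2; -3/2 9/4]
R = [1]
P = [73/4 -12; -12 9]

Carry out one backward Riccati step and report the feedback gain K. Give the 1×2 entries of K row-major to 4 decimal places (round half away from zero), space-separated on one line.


-1.2495 -0.9071

BᵀP = [51.3750 -36.0000]
S = R + BᵀPB = [1] + [149.0625] = [150.0625]
BᵀPA = [-187.5000 -136.1250]
K = S⁻¹·BᵀPA = [-1.2495 -0.9071]
A−BK = [-2.1258 -1.6393; -2.9990 -2.3142]
AᵀP(A−BK) = [11.9726 9.1646; 9.1646 7.0180]
P' = Q + AᵀP(A−BK) = [16.9726 7.6646; 7.6646 9.2680]
tr(P') = 26.2406


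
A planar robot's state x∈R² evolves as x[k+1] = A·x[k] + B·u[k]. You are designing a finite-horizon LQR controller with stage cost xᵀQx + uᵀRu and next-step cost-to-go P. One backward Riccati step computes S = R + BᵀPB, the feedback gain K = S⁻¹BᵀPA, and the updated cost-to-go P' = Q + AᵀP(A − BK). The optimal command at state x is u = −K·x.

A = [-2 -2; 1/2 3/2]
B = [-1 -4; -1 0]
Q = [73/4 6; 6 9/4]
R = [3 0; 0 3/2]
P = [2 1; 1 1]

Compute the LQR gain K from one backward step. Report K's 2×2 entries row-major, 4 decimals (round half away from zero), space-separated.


-0.0040 -0.1573 0.4194 0.3548

BᵀP = [-3.0000 -2.0000; -8.0000 -4.0000]
S = R + BᵀPB = [3 0; 0 3/2] + [5.0000 12.0000; 12.0000 32.0000] = [8.0000 12.0000; 12.0000 33.5000]
BᵀPA = [5.0000 3.0000; 14.0000 10.0000]
K = S⁻¹·BᵀPA = [-0.0040 -0.1573; 0.4194 0.3548]
A−BK = [-0.3266 -0.7379; 0.4960 1.3427]
AᵀP(A−BK) = [0.3992 0.5685; 0.5685 1.1734]
P' = Q + AᵀP(A−BK) = [18.6492 6.5685; 6.5685 3.4234]
tr(P') = 22.0726


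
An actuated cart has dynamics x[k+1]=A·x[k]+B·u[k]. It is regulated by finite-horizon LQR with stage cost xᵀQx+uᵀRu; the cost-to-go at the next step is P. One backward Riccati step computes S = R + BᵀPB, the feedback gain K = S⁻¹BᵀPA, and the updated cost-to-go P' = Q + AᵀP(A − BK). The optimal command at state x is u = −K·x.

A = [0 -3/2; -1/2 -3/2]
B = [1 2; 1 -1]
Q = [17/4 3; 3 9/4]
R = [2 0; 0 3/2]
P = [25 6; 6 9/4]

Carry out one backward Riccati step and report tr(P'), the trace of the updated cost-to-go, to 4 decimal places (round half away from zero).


BᵀP = [31.0000 8.2500; 44.0000 9.7500]
S = R + BᵀPB = [2 0; 0 3/2] + [39.2500 53.7500; 53.7500 78.2500] = [41.2500 53.7500; 53.7500 79.7500]
BᵀPA = [-4.1250 -58.8750; -4.8750 -80.6250]
K = S⁻¹·BᵀPA = [-0.1671 -0.9028; 0.0515 -0.4025]
A−BK = [0.0641 0.2078; -0.2814 -0.9997]
AᵀP(A−BK) = [0.1243 0.5012; 0.5012 2.7084]
P' = Q + AᵀP(A−BK) = [4.3743 3.5012; 3.5012 4.9584]
tr(P') = 9.3327

9.3327


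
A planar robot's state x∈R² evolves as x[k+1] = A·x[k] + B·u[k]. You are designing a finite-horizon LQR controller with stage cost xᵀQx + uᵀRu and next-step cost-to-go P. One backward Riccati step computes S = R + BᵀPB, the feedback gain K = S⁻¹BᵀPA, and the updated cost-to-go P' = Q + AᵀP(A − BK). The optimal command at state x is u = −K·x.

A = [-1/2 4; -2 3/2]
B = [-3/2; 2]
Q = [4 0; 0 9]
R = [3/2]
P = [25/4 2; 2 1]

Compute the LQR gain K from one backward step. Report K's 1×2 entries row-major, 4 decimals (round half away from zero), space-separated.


0.6198 -3.0413

BᵀP = [-5.3750 -1.0000]
S = R + BᵀPB = [3/2] + [6.0625] = [7.5625]
BᵀPA = [4.6875 -23.0000]
K = S⁻¹·BᵀPA = [0.6198 -3.0413]
A−BK = [0.4298 -0.5620; -3.2397 7.5826]
AᵀP(A−BK) = [6.6570 -18.7438; -18.7438 56.2996]
P' = Q + AᵀP(A−BK) = [10.6570 -18.7438; -18.7438 65.2996]
tr(P') = 75.9566


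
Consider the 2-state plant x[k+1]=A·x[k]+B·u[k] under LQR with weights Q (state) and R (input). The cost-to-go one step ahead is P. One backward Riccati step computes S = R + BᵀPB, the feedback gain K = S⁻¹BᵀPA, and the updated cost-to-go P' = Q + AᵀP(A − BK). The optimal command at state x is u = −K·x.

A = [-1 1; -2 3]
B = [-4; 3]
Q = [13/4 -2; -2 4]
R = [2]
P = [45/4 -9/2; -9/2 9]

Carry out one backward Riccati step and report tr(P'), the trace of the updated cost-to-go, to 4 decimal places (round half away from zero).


83.3012

BᵀP = [-58.5000 45.0000]
S = R + BᵀPB = [2] + [369.0000] = [371.0000]
BᵀPA = [-31.5000 76.5000]
K = S⁻¹·BᵀPA = [-0.0849 0.2062]
A−BK = [-1.3396 1.8248; -1.7453 2.3814]
AᵀP(A−BK) = [26.5755 -36.2547; -36.2547 49.4757]
P' = Q + AᵀP(A−BK) = [29.8255 -38.2547; -38.2547 53.4757]
tr(P') = 83.3012


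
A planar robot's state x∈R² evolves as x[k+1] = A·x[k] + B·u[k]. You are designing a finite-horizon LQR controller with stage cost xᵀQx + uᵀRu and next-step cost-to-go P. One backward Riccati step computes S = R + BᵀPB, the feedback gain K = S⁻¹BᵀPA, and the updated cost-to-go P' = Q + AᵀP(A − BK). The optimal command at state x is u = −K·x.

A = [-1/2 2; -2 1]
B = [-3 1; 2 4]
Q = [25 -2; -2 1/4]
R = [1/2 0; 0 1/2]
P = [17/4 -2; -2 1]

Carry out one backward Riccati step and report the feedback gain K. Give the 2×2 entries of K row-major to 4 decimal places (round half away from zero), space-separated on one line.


-0.0451 -0.4408 -0.3025 0.2574

BᵀP = [-16.7500 8.0000; -3.7500 2.0000]
S = R + BᵀPB = [1/2 0; 0 1/2] + [66.2500 15.2500; 15.2500 4.2500] = [66.7500 15.2500; 15.2500 4.7500]
BᵀPA = [-7.6250 -25.5000; -2.1250 -5.5000]
K = S⁻¹·BᵀPA = [-0.0451 -0.4408; -0.3025 0.2574]
A−BK = [-0.3328 0.4201; -0.6997 0.8521]
AᵀP(A−BK) = [0.0756 -0.0643; -0.0643 0.1746]
P' = Q + AᵀP(A−BK) = [25.0756 -2.0643; -2.0643 0.4246]
tr(P') = 25.5002


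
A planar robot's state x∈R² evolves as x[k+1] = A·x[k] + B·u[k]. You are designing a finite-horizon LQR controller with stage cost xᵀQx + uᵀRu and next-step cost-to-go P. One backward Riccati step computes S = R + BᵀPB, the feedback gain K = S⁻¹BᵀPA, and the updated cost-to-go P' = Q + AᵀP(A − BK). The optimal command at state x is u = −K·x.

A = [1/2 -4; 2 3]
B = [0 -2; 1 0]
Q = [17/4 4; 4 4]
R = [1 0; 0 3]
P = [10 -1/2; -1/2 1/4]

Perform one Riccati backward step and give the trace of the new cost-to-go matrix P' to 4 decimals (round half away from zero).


BᵀP = [-0.5000 0.2500; -20.0000 1.0000]
S = R + BᵀPB = [1 0; 0 3] + [0.2500 1.0000; 1.0000 40.0000] = [1.2500 1.0000; 1.0000 43.0000]
BᵀPA = [0.2500 2.7500; -8.0000 83.0000]
K = S⁻¹·BᵀPA = [0.3555 0.6682; -0.1943 1.9147]
A−BK = [0.1114 -0.1706; 1.6445 2.3318]
AᵀP(A−BK) = [0.8566 -0.0995; -0.0995 13.4929]
P' = Q + AᵀP(A−BK) = [5.1066 3.9005; 3.9005 17.4929]
tr(P') = 22.5995

22.5995


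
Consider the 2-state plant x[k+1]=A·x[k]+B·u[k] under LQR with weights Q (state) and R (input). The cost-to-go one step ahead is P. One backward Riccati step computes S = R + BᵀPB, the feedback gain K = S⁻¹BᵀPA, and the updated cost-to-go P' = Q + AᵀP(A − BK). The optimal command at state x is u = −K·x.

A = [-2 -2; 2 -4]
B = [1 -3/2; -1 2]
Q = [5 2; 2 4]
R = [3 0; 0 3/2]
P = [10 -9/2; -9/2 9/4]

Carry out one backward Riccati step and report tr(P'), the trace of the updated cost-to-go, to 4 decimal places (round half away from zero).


BᵀP = [14.5000 -6.7500; -24.0000 11.2500]
S = R + BᵀPB = [3 0; 0 3/2] + [21.2500 -35.2500; -35.2500 58.5000] = [24.2500 -35.2500; -35.2500 60.0000]
BᵀPA = [-42.5000 -2.0000; 70.5000 3.0000]
K = S⁻¹·BᵀPA = [-0.3054 -0.0671; 0.9956 0.0106]
A−BK = [-0.2012 -1.9170; -0.2966 -4.0883]
AᵀP(A−BK) = [1.8323 0.4025; 0.4025 3.8341]
P' = Q + AᵀP(A−BK) = [6.8323 2.4025; 2.4025 7.8341]
tr(P') = 14.6664

14.6664


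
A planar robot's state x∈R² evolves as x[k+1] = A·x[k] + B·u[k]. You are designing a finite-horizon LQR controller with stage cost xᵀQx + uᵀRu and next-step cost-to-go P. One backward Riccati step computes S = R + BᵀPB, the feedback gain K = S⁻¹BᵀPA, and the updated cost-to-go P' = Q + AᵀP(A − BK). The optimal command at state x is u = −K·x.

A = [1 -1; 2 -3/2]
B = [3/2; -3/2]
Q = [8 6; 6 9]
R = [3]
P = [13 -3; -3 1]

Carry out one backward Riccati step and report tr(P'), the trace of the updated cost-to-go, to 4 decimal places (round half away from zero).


BᵀP = [24.0000 -6.0000]
S = R + BᵀPB = [3] + [45.0000] = [48.0000]
BᵀPA = [12.0000 -15.0000]
K = S⁻¹·BᵀPA = [0.2500 -0.3125]
A−BK = [0.6250 -0.5313; 2.3750 -1.9688]
AᵀP(A−BK) = [2.0000 -1.7500; -1.7500 1.5625]
P' = Q + AᵀP(A−BK) = [10.0000 4.2500; 4.2500 10.5625]
tr(P') = 20.5625

20.5625


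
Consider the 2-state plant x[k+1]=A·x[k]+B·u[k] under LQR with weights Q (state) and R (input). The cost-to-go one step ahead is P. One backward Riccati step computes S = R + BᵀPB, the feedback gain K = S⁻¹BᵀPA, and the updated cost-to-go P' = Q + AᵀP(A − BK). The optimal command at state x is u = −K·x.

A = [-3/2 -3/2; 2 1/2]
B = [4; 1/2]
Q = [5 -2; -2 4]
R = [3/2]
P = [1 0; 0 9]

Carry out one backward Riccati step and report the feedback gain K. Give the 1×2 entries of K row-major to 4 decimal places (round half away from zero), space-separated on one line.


0.1519 -0.1899

BᵀP = [4.0000 4.5000]
S = R + BᵀPB = [3/2] + [18.2500] = [19.7500]
BᵀPA = [3.0000 -3.7500]
K = S⁻¹·BᵀPA = [0.1519 -0.1899]
A−BK = [-2.1076 -0.7405; 1.9241 0.5949]
AᵀP(A−BK) = [37.7943 11.8196; 11.8196 3.7880]
P' = Q + AᵀP(A−BK) = [42.7943 9.8196; 9.8196 7.7880]
tr(P') = 50.5823


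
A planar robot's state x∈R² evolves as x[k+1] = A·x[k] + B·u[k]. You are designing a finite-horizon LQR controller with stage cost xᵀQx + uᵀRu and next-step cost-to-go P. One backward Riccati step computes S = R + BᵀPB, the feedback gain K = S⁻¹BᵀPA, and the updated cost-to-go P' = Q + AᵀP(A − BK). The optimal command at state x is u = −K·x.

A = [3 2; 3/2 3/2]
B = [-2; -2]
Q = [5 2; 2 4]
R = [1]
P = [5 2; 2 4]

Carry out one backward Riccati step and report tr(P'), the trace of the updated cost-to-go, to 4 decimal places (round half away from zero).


14.1509

BᵀP = [-14.0000 -12.0000]
S = R + BᵀPB = [1] + [52.0000] = [53.0000]
BᵀPA = [-60.0000 -46.0000]
K = S⁻¹·BᵀPA = [-1.1321 -0.8679]
A−BK = [0.7358 0.2642; -0.7642 -0.2358]
AᵀP(A−BK) = [4.0755 1.9245; 1.9245 1.0755]
P' = Q + AᵀP(A−BK) = [9.0755 3.9245; 3.9245 5.0755]
tr(P') = 14.1509


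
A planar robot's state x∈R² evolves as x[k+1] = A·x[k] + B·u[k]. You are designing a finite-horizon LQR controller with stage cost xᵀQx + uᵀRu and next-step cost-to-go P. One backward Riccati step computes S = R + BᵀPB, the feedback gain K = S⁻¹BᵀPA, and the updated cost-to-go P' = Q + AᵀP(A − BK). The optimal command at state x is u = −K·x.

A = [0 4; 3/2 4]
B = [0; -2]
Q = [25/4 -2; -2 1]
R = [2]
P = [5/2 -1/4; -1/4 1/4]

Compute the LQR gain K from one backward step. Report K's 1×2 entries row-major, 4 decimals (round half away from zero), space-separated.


-0.2500 0.0000

BᵀP = [0.5000 -0.5000]
S = R + BᵀPB = [2] + [1.0000] = [3.0000]
BᵀPA = [-0.7500 0.0000]
K = S⁻¹·BᵀPA = [-0.2500 0.0000]
A−BK = [0.0000 4.0000; 1.0000 4.0000]
AᵀP(A−BK) = [0.3750 0.0000; 0.0000 36.0000]
P' = Q + AᵀP(A−BK) = [6.6250 -2.0000; -2.0000 37.0000]
tr(P') = 43.6250


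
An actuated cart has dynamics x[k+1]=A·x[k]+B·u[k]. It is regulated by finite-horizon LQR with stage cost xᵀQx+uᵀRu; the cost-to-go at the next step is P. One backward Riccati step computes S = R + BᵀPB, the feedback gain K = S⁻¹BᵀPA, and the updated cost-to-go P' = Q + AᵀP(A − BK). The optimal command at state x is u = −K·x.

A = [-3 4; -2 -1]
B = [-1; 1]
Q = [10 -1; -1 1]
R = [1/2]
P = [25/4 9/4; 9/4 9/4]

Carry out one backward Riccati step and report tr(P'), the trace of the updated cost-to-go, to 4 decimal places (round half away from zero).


98.6111

BᵀP = [-4.0000 0.0000]
S = R + BᵀPB = [1/2] + [4.0000] = [4.5000]
BᵀPA = [12.0000 -16.0000]
K = S⁻¹·BᵀPA = [2.6667 -3.5556]
A−BK = [-0.3333 0.4444; -4.6667 2.5556]
AᵀP(A−BK) = [60.2500 -39.0833; -39.0833 27.3611]
P' = Q + AᵀP(A−BK) = [70.2500 -40.0833; -40.0833 28.3611]
tr(P') = 98.6111


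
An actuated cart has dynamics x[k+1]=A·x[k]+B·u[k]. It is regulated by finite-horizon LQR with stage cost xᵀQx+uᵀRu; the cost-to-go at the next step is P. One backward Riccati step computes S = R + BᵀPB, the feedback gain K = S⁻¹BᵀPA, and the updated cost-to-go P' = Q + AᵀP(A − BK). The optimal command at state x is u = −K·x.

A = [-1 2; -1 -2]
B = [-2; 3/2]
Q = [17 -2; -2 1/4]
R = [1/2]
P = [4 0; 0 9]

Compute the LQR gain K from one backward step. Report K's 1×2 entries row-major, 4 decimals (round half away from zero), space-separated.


BᵀP = [-8.0000 13.5000]
S = R + BᵀPB = [1/2] + [36.2500] = [36.7500]
BᵀPA = [-5.5000 -43.0000]
K = S⁻¹·BᵀPA = [-0.1497 -1.1701]
A−BK = [-1.2993 -0.3401; -0.7755 -0.2449]
AᵀP(A−BK) = [12.1769 3.5646; 3.5646 1.6871]
P' = Q + AᵀP(A−BK) = [29.1769 1.5646; 1.5646 1.9371]
tr(P') = 31.1139

-0.1497 -1.1701


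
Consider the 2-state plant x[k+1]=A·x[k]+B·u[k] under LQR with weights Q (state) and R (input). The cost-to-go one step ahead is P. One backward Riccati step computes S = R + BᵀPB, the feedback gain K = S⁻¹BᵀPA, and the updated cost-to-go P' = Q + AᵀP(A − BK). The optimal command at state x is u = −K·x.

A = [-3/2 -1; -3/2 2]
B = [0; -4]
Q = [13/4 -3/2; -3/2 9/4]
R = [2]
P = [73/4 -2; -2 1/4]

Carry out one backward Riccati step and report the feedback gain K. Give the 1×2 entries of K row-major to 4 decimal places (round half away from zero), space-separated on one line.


BᵀP = [8.0000 -1.0000]
S = R + BᵀPB = [2] + [4.0000] = [6.0000]
BᵀPA = [-10.5000 -10.0000]
K = S⁻¹·BᵀPA = [-1.7500 -1.6667]
A−BK = [-1.5000 -1.0000; -8.5000 -4.6667]
AᵀP(A−BK) = [14.2500 12.1250; 12.1250 10.5833]
P' = Q + AᵀP(A−BK) = [17.5000 10.6250; 10.6250 12.8333]
tr(P') = 30.3333

-1.7500 -1.6667


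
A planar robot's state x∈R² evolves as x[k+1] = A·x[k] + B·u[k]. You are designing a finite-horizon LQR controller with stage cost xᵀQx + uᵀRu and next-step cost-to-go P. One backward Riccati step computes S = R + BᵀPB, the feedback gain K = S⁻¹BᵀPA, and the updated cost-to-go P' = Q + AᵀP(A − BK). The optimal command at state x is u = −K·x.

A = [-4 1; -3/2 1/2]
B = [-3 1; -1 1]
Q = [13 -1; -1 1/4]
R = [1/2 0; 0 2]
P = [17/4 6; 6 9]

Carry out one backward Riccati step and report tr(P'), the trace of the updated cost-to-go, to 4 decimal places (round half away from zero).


14.2140

BᵀP = [-18.7500 -27.0000; 10.2500 15.0000]
S = R + BᵀPB = [1/2 0; 0 2] + [83.2500 -45.7500; -45.7500 25.2500] = [83.7500 -45.7500; -45.7500 27.2500]
BᵀPA = [115.5000 -32.2500; -63.5000 17.7500]
K = S⁻¹·BᵀPA = [1.2809 -0.3529; -0.1798 0.0588]
A−BK = [0.0225 -0.1176; -0.0393 0.0882]
AᵀP(A−BK) = [0.8904 -0.2500; -0.2500 0.0735]
P' = Q + AᵀP(A−BK) = [13.8904 -1.2500; -1.2500 0.3235]
tr(P') = 14.2140


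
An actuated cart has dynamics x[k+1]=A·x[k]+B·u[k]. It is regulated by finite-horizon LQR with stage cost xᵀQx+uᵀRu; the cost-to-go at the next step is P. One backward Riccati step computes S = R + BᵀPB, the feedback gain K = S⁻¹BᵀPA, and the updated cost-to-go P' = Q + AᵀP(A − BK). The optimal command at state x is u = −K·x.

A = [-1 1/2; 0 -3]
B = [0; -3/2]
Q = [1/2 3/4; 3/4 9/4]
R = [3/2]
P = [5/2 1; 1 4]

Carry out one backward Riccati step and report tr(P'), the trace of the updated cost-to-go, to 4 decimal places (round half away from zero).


10.3214

BᵀP = [-1.5000 -6.0000]
S = R + BᵀPB = [3/2] + [9.0000] = [10.5000]
BᵀPA = [1.5000 17.2500]
K = S⁻¹·BᵀPA = [0.1429 1.6429]
A−BK = [-1.0000 0.5000; 0.2143 -0.5357]
AᵀP(A−BK) = [2.2857 -0.7143; -0.7143 5.2857]
P' = Q + AᵀP(A−BK) = [2.7857 0.0357; 0.0357 7.5357]
tr(P') = 10.3214


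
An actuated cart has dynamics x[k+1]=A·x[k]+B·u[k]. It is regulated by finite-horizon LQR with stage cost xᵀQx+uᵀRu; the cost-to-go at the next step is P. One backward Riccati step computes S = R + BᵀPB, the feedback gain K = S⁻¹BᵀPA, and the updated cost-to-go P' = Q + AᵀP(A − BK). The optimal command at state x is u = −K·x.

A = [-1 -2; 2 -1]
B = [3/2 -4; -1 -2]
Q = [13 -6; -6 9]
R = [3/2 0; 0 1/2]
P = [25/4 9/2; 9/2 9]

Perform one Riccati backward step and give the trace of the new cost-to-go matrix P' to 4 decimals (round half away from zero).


BᵀP = [4.8750 -2.2500; -34.0000 -36.0000]
S = R + BᵀPB = [3/2 0; 0 1/2] + [9.5625 -15.0000; -15.0000 208.0000] = [11.0625 -15.0000; -15.0000 208.5000]
BᵀPA = [-9.3750 -7.5000; -38.0000 104.0000]
K = S⁻¹·BᵀPA = [-1.2129 -0.0018; -0.2695 0.4987]
A−BK = [-0.2587 -0.0026; 0.2481 -0.0045]
AᵀP(A−BK) = [2.6376 -0.0674; -0.0674 0.1247]
P' = Q + AᵀP(A−BK) = [15.6376 -6.0674; -6.0674 9.1247]
tr(P') = 24.7622

24.7622


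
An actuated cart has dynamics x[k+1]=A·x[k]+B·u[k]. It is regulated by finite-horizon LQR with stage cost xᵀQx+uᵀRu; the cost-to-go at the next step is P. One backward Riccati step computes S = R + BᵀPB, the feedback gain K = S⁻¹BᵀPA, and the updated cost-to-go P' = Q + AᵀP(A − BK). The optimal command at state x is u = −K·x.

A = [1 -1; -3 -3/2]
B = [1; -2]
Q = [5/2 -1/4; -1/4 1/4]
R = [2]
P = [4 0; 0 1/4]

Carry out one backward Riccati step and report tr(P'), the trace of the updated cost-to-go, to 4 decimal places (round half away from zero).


7.7321

BᵀP = [4.0000 -0.5000]
S = R + BᵀPB = [2] + [5.0000] = [7.0000]
BᵀPA = [5.5000 -3.2500]
K = S⁻¹·BᵀPA = [0.7857 -0.4643]
A−BK = [0.2143 -0.5357; -1.4286 -2.4286]
AᵀP(A−BK) = [1.9286 -0.3214; -0.3214 3.0536]
P' = Q + AᵀP(A−BK) = [4.4286 -0.5714; -0.5714 3.3036]
tr(P') = 7.7321


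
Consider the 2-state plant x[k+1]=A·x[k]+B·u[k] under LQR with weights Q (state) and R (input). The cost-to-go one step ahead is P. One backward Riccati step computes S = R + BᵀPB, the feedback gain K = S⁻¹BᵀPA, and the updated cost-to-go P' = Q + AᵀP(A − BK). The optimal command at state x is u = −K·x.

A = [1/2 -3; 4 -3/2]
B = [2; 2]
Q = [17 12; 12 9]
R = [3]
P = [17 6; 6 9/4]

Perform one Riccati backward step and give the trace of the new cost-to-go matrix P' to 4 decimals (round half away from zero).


33.4956

BᵀP = [46.0000 16.5000]
S = R + BᵀPB = [3] + [125.0000] = [128.0000]
BᵀPA = [89.0000 -162.7500]
K = S⁻¹·BᵀPA = [0.6953 -1.2715]
A−BK = [-0.8906 -0.4570; 2.6094 1.0430]
AᵀP(A−BK) = [2.3672 -2.3379; -2.3379 5.1284]
P' = Q + AᵀP(A−BK) = [19.3672 9.6621; 9.6621 14.1284]
tr(P') = 33.4956


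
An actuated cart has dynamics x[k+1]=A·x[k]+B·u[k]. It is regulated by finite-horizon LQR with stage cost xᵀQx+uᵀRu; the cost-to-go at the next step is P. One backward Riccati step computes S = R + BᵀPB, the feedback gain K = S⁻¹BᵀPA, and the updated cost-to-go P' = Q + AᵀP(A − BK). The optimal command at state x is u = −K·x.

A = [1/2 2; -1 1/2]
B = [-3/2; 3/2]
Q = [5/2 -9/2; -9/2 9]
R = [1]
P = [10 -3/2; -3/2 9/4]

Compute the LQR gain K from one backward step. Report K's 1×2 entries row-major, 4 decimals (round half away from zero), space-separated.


BᵀP = [-17.2500 5.6250]
S = R + BᵀPB = [1] + [34.3125] = [35.3125]
BᵀPA = [-14.2500 -31.6875]
K = S⁻¹·BᵀPA = [-0.4035 -0.8973]
A−BK = [-0.1053 0.6540; -0.3947 1.8460]
AᵀP(A−BK) = [0.4996 -1.2872; -1.2872 9.1279]
P' = Q + AᵀP(A−BK) = [2.9996 -5.7872; -5.7872 18.1279]
tr(P') = 21.1274

-0.4035 -0.8973


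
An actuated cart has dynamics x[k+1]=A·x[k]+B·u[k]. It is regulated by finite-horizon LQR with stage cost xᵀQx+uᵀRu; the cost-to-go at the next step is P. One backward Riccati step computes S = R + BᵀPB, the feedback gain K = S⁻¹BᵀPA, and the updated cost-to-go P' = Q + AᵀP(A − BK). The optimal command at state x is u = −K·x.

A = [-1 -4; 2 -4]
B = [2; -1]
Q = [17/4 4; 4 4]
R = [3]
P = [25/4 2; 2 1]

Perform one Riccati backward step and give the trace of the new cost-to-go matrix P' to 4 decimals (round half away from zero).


BᵀP = [10.5000 3.0000]
S = R + BᵀPB = [3] + [18.0000] = [21.0000]
BᵀPA = [-4.5000 -54.0000]
K = S⁻¹·BᵀPA = [-0.2143 -2.5714]
A−BK = [-0.5714 1.1429; 1.7857 -6.5714]
AᵀP(A−BK) = [1.2857 -2.5714; -2.5714 41.1429]
P' = Q + AᵀP(A−BK) = [5.5357 1.4286; 1.4286 45.1429]
tr(P') = 50.6786

50.6786


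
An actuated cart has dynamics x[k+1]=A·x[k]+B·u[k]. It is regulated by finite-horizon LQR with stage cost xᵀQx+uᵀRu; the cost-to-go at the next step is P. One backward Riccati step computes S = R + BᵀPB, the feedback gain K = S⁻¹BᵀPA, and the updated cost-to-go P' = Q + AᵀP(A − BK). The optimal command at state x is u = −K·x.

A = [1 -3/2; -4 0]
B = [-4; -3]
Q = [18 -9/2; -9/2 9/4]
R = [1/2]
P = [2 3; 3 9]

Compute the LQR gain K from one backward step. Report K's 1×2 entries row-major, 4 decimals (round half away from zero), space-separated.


BᵀP = [-17.0000 -39.0000]
S = R + BᵀPB = [1/2] + [185.0000] = [185.5000]
BᵀPA = [139.0000 25.5000]
K = S⁻¹·BᵀPA = [0.7493 0.1375]
A−BK = [3.9973 -0.9501; -1.7520 0.4124]
AᵀP(A−BK) = [17.8437 -4.1078; -4.1078 0.9946]
P' = Q + AᵀP(A−BK) = [35.8437 -8.6078; -8.6078 3.2446]
tr(P') = 39.0883

0.7493 0.1375


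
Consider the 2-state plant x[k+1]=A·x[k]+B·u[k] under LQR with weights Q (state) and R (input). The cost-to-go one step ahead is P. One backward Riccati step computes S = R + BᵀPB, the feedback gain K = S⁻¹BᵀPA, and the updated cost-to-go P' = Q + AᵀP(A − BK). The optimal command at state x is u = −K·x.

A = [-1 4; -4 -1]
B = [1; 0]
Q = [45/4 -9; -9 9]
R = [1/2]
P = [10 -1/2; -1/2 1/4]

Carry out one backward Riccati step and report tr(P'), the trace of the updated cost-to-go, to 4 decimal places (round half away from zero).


BᵀP = [10.0000 -0.5000]
S = R + BᵀPB = [1/2] + [10.0000] = [10.5000]
BᵀPA = [-8.0000 40.5000]
K = S⁻¹·BᵀPA = [-0.7619 3.8571]
A−BK = [-0.2381 0.1429; -4.0000 -1.0000]
AᵀP(A−BK) = [3.9048 -0.6429; -0.6429 8.0357]
P' = Q + AᵀP(A−BK) = [15.1548 -9.6429; -9.6429 17.0357]
tr(P') = 32.1905

32.1905


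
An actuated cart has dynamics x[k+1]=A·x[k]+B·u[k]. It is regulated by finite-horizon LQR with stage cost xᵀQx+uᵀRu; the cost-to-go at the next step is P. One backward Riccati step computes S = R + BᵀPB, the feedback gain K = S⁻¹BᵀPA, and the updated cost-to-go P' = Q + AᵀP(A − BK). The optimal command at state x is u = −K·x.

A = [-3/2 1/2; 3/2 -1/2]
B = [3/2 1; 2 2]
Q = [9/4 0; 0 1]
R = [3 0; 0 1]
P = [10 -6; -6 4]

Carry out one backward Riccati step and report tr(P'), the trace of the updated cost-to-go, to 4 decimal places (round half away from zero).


41.1532

BᵀP = [3.0000 -1.0000; -2.0000 2.0000]
S = R + BᵀPB = [3 0; 0 1] + [2.5000 1.0000; 1.0000 2.0000] = [5.5000 1.0000; 1.0000 3.0000]
BᵀPA = [-6.0000 2.0000; 6.0000 -2.0000]
K = S⁻¹·BᵀPA = [-1.5484 0.5161; 2.5161 -0.8387]
A−BK = [-1.6935 0.5645; -0.4355 0.1452]
AᵀP(A−BK) = [34.1129 -11.3710; -11.3710 3.7903]
P' = Q + AᵀP(A−BK) = [36.3629 -11.3710; -11.3710 4.7903]
tr(P') = 41.1532


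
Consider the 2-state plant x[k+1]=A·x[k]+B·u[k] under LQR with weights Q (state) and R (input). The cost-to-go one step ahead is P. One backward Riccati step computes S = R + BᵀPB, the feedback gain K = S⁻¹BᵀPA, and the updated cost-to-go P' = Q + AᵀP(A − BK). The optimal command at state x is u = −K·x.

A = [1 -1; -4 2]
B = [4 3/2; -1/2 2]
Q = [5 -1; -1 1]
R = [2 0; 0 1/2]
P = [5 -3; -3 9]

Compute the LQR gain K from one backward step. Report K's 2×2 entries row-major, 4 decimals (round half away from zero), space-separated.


BᵀP = [21.5000 -16.5000; 1.5000 13.5000]
S = R + BᵀPB = [2 0; 0 1/2] + [94.2500 -0.7500; -0.7500 29.2500] = [96.2500 -0.7500; -0.7500 29.7500]
BᵀPA = [87.5000 -54.5000; -52.5000 25.5000]
K = S⁻¹·BᵀPA = [0.8955 -0.5597; -1.7421 0.8430]
A−BK = [0.0311 -0.0259; -0.0680 0.0341]
AᵀP(A−BK) = [3.1805 -1.7701; -1.7701 1.0009]
P' = Q + AᵀP(A−BK) = [8.1805 -2.7701; -2.7701 2.0009]
tr(P') = 10.1815

0.8955 -0.5597 -1.7421 0.8430


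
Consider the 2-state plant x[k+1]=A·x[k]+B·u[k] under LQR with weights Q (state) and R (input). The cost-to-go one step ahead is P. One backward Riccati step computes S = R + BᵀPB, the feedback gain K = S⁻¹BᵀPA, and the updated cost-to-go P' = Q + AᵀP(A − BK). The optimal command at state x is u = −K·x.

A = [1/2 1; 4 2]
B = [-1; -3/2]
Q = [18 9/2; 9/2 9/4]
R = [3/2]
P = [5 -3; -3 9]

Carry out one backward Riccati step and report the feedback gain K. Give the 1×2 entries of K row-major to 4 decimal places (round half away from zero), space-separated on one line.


BᵀP = [-0.5000 -10.5000]
S = R + BᵀPB = [3/2] + [16.2500] = [17.7500]
BᵀPA = [-42.2500 -21.5000]
K = S⁻¹·BᵀPA = [-2.3803 -1.2113]
A−BK = [-1.8803 -0.2113; 0.4296 0.1831]
AᵀP(A−BK) = [32.6831 8.3239; 8.3239 2.9577]
P' = Q + AᵀP(A−BK) = [50.6831 12.8239; 12.8239 5.2077]
tr(P') = 55.8908

-2.3803 -1.2113


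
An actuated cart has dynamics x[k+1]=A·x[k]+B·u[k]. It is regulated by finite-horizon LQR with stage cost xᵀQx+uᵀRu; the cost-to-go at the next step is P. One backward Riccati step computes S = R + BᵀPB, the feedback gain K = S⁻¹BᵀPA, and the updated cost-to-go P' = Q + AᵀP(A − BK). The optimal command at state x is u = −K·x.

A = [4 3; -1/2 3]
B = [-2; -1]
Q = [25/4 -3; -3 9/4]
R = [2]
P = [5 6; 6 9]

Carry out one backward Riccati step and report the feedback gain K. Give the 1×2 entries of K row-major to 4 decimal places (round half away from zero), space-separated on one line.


-0.9727 -2.0182

BᵀP = [-16.0000 -21.0000]
S = R + BᵀPB = [2] + [53.0000] = [55.0000]
BᵀPA = [-53.5000 -111.0000]
K = S⁻¹·BᵀPA = [-0.9727 -2.0182]
A−BK = [2.0545 -1.0364; -1.4727 0.9818]
AᵀP(A−BK) = [6.2091 1.5273; 1.5273 9.9818]
P' = Q + AᵀP(A−BK) = [12.4591 -1.4727; -1.4727 12.2318]
tr(P') = 24.6909


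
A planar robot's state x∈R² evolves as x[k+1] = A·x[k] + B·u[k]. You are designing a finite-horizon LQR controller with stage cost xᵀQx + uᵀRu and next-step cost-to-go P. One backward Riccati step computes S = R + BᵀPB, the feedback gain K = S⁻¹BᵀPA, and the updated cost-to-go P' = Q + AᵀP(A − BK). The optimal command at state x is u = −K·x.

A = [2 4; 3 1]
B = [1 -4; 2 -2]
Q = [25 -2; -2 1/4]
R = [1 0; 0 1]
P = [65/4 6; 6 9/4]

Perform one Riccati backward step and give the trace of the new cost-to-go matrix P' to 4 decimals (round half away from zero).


BᵀP = [28.2500 10.5000; -77.0000 -28.5000]
S = R + BᵀPB = [1 0; 0 1] + [49.2500 -134.0000; -134.0000 365.0000] = [50.2500 -134.0000; -134.0000 366.0000]
BᵀPA = [88.0000 123.5000; -239.5000 -336.5000]
K = S⁻¹·BᵀPA = [0.2641 0.2526; -0.5577 -0.8269]
A−BK = [-0.4948 0.4397; 1.3565 -1.1590]
AᵀP(A−BK) = [0.4450 0.4746; 0.4746 0.7964]
P' = Q + AᵀP(A−BK) = [25.4450 -1.5254; -1.5254 1.0464]
tr(P') = 26.4914

26.4914


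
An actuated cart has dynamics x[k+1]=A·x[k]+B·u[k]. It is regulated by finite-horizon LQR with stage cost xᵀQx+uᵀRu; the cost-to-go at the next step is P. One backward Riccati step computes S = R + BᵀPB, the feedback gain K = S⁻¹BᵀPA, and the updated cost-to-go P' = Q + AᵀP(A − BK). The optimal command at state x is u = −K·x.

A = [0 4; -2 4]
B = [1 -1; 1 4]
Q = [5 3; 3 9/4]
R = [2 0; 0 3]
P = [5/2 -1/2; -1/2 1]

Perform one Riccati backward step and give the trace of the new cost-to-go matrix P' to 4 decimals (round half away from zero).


BᵀP = [2.0000 0.5000; -4.5000 4.5000]
S = R + BᵀPB = [2 0; 0 3] + [2.5000 0.0000; 0.0000 22.5000] = [4.5000 0.0000; 0.0000 25.5000]
BᵀPA = [-1.0000 10.0000; -9.0000 0.0000]
K = S⁻¹·BᵀPA = [-0.2222 2.2222; -0.3529 0.0000]
A−BK = [-0.1307 1.7778; -0.3660 1.7778]
AᵀP(A−BK) = [0.6013 -1.7778; -1.7778 17.7778]
P' = Q + AᵀP(A−BK) = [5.6013 1.2222; 1.2222 20.0278]
tr(P') = 25.6291

25.6291
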